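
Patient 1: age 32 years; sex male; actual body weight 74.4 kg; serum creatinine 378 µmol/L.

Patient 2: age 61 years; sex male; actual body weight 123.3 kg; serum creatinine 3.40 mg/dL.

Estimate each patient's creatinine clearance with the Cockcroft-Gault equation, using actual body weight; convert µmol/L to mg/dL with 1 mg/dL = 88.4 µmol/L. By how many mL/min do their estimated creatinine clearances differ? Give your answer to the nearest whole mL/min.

14 mL/min

Patient 1: SCr = 378 / 88.4 = 4.276 mg/dL
Patient 1: CrCl = (140 − 32) × 74.4 / (72 × 4.276) = 8035.2 / 307.87 ≈ 26.1 mL/min
Patient 2: CrCl = (140 − 61) × 123.3 / (72 × 3.4) = 9740.7 / 244.80 ≈ 39.8 mL/min
|26.1 − 39.8| = 13.7 mL/min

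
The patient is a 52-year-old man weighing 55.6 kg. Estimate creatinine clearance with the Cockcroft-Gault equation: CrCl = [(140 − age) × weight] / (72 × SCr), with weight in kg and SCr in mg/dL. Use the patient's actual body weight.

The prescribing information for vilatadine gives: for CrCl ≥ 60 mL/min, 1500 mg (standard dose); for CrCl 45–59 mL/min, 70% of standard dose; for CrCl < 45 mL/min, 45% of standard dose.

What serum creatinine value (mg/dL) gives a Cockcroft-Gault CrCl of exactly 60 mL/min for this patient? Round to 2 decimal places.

Standard dose requires CrCl ≥ 60 mL/min.
Set (140 − 52) × 55.6 / (72 × SCr) = 60
SCr = (140 − 52) × 55.6 / (72 × 60) = 1.133 mg/dL

1.13 mg/dL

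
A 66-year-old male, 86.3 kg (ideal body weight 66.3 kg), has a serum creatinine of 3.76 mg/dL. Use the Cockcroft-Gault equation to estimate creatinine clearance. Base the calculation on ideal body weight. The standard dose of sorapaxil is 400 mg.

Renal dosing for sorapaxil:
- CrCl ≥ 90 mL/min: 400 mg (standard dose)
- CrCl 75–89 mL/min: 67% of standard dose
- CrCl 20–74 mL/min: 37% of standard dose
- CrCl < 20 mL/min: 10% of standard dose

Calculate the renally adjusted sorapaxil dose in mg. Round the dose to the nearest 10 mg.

40 mg

CrCl = (140 − 66) × 66.3 / (72 × 3.76) = 4906.2 / 270.72 ≈ 18.1 mL/min
CrCl ≈ 18 mL/min → bracket < 20 mL/min.
10% of 400 mg = 40 mg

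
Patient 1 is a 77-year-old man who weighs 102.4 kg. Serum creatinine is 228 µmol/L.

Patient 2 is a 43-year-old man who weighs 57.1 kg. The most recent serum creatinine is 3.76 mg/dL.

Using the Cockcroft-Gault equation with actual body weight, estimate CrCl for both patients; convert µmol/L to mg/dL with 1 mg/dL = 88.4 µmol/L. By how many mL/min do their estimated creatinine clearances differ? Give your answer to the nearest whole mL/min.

14 mL/min

Patient 1: SCr = 228 / 88.4 = 2.579 mg/dL
Patient 1: CrCl = (140 − 77) × 102.4 / (72 × 2.579) = 6451.2 / 185.69 ≈ 34.7 mL/min
Patient 2: CrCl = (140 − 43) × 57.1 / (72 × 3.76) = 5538.7 / 270.72 ≈ 20.5 mL/min
|34.7 − 20.5| = 14.2 mL/min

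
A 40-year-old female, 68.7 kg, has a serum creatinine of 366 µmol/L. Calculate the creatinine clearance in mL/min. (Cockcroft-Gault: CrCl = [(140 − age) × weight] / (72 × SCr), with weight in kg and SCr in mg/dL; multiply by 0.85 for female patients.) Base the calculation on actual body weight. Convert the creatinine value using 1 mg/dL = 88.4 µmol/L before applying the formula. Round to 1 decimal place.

SCr = 366 / 88.4 = 4.14 mg/dL
CrCl = (140 − 40) × 68.7 / (72 × 4.14) × 0.85 = 6870.0 / 298.08 × 0.85 ≈ 19.6 mL/min

19.6 mL/min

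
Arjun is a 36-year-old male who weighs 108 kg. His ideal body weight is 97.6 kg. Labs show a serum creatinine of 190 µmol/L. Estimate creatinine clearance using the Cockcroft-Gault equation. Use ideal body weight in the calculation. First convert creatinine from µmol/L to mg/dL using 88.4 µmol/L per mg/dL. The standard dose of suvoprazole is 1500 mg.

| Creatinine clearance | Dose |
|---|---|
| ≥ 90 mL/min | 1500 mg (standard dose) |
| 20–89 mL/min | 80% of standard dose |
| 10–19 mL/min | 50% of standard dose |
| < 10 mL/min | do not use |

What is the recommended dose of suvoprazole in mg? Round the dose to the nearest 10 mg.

1200 mg

SCr = 190 / 88.4 = 2.149 mg/dL
CrCl = (140 − 36) × 97.6 / (72 × 2.149) = 10150.4 / 154.73 ≈ 65.6 mL/min
CrCl ≈ 66 mL/min → bracket 20–89 mL/min.
80% of 1500 mg = 1200 mg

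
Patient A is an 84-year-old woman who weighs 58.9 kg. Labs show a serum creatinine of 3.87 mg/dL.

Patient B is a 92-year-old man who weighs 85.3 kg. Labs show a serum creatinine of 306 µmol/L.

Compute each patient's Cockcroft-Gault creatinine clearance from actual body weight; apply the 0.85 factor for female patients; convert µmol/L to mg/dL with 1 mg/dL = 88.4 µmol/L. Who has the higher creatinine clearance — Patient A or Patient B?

Patient B

Patient A: CrCl = (140 − 84) × 58.9 / (72 × 3.87) × 0.85 = 3298.4 / 278.64 × 0.85 ≈ 10.1 mL/min
Patient B: SCr = 306 / 88.4 = 3.462 mg/dL
Patient B: CrCl = (140 − 92) × 85.3 / (72 × 3.462) = 4094.4 / 249.26 ≈ 16.4 mL/min
10.1 vs 16.4 mL/min → Patient B is higher.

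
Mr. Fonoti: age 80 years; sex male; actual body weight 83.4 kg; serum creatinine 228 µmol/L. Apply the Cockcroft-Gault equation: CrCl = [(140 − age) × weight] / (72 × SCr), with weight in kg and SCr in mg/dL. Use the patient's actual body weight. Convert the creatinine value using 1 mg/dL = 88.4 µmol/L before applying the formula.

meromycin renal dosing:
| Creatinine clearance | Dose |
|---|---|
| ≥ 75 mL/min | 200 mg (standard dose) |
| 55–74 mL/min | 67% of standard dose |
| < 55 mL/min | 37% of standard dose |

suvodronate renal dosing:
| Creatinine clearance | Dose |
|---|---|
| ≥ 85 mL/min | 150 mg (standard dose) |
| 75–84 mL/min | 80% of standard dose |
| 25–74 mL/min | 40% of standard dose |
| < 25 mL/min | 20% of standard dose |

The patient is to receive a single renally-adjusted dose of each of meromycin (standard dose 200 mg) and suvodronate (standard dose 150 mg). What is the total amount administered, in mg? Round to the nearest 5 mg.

SCr = 228 / 88.4 = 2.579 mg/dL
CrCl = (140 − 80) × 83.4 / (72 × 2.579) = 5004.0 / 185.69 ≈ 26.9 mL/min
CrCl ≈ 27 mL/min.
meromycin: < 55 mL/min → 37% of 200 mg = 74 mg.
suvodronate: 25–74 mL/min → 40% of 150 mg = 60 mg.
Total = 74 + 60 = 134 mg.

135 mg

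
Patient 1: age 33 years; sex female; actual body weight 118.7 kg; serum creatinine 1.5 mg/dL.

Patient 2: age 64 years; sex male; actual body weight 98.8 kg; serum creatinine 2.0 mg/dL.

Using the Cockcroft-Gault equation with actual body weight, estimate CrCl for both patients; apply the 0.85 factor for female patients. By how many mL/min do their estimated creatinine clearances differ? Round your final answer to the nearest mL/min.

Patient 1: CrCl = (140 − 33) × 118.7 / (72 × 1.5) × 0.85 = 12700.9 / 108.00 × 0.85 ≈ 100.0 mL/min
Patient 2: CrCl = (140 − 64) × 98.8 / (72 × 2) = 7508.8 / 144.00 ≈ 52.1 mL/min
|100.0 − 52.1| = 47.9 mL/min

48 mL/min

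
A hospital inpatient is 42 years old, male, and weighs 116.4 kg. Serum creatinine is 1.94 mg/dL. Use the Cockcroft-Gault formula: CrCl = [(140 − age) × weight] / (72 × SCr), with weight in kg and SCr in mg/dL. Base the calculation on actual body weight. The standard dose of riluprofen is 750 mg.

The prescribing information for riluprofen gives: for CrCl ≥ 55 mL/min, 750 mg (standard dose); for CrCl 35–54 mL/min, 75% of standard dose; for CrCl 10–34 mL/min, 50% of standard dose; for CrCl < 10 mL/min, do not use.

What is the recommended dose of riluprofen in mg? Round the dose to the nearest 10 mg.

CrCl = (140 − 42) × 116.4 / (72 × 1.94) = 11407.2 / 139.68 ≈ 81.7 mL/min
CrCl ≈ 82 mL/min → bracket ≥ 55 mL/min.
100% of 750 mg = 750 mg

750 mg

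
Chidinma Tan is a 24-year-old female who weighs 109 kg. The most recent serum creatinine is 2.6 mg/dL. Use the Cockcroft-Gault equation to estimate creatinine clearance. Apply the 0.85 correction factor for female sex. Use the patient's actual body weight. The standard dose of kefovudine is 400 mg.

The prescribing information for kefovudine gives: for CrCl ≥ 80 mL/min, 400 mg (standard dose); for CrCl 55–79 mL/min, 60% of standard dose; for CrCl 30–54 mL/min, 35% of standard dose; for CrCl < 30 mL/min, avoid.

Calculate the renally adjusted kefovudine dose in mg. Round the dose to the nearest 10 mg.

CrCl = (140 − 24) × 109 / (72 × 2.6) × 0.85 = 12644.0 / 187.20 × 0.85 ≈ 57.4 mL/min
CrCl ≈ 57 mL/min → bracket 55–79 mL/min.
60% of 400 mg = 240 mg

240 mg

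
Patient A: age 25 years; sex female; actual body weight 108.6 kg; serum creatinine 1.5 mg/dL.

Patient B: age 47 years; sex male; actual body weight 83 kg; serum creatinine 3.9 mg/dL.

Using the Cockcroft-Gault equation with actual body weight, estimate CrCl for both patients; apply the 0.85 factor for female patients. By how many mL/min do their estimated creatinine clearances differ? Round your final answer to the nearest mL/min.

71 mL/min

Patient A: CrCl = (140 − 25) × 108.6 / (72 × 1.5) × 0.85 = 12489.0 / 108.00 × 0.85 ≈ 98.3 mL/min
Patient B: CrCl = (140 − 47) × 83 / (72 × 3.9) = 7719.0 / 280.80 ≈ 27.5 mL/min
|98.3 − 27.5| = 70.8 mL/min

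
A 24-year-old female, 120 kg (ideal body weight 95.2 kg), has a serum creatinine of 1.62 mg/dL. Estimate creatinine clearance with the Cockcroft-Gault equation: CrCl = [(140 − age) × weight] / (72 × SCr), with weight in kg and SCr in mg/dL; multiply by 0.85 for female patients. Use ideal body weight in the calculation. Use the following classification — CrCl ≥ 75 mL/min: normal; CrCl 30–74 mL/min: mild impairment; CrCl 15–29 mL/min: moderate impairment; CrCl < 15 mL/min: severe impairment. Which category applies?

normal

CrCl = (140 − 24) × 95.2 / (72 × 1.62) × 0.85 = 11043.2 / 116.64 × 0.85 ≈ 80.5 mL/min
80 mL/min falls in the 'normal' range.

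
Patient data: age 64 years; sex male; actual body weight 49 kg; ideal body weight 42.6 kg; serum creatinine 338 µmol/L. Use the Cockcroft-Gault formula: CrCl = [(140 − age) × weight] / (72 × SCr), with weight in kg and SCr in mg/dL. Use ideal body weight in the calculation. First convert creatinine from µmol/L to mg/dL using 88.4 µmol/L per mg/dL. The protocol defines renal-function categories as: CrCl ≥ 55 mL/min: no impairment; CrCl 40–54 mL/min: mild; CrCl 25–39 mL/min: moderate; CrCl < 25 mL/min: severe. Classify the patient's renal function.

SCr = 338 / 88.4 = 3.824 mg/dL
CrCl = (140 − 64) × 42.6 / (72 × 3.824) = 3237.6 / 275.33 ≈ 11.8 mL/min
12 mL/min falls in the 'severe' range.

severe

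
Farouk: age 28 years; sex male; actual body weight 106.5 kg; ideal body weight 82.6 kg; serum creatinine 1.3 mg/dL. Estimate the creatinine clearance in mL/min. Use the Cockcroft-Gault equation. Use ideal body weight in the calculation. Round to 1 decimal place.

CrCl = (140 − 28) × 82.6 / (72 × 1.3) = 9251.2 / 93.60 ≈ 98.8 mL/min

98.8 mL/min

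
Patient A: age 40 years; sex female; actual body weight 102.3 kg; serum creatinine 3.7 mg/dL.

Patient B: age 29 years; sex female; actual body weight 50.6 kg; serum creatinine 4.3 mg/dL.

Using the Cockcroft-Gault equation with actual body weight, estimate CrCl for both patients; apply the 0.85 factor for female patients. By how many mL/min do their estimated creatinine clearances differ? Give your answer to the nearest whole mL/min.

17 mL/min

Patient A: CrCl = (140 − 40) × 102.3 / (72 × 3.7) × 0.85 = 10230.0 / 266.40 × 0.85 ≈ 32.6 mL/min
Patient B: CrCl = (140 − 29) × 50.6 / (72 × 4.3) × 0.85 = 5616.6 / 309.60 × 0.85 ≈ 15.4 mL/min
|32.6 − 15.4| = 17.2 mL/min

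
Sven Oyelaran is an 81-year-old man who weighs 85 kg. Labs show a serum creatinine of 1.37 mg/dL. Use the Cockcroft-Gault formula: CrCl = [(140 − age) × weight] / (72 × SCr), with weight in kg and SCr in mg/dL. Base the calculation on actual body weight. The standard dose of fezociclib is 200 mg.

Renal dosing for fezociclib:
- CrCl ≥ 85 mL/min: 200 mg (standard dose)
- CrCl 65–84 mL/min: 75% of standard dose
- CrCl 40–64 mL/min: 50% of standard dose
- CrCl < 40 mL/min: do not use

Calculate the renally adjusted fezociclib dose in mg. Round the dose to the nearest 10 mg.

100 mg

CrCl = (140 − 81) × 85 / (72 × 1.37) = 5015.0 / 98.64 ≈ 50.8 mL/min
CrCl ≈ 51 mL/min → bracket 40–64 mL/min.
50% of 200 mg = 100 mg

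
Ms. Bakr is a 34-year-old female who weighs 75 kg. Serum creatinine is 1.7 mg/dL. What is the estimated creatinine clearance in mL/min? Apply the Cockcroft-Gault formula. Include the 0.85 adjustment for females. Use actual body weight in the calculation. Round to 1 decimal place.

CrCl = (140 − 34) × 75 / (72 × 1.7) × 0.85 = 7950.0 / 122.40 × 0.85 ≈ 55.2 mL/min

55.2 mL/min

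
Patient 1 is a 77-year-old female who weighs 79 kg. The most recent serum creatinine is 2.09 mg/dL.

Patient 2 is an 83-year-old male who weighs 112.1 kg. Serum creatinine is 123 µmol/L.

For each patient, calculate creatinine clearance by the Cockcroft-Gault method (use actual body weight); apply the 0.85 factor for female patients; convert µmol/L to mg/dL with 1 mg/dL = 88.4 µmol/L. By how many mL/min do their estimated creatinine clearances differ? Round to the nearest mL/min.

Patient 1: CrCl = (140 − 77) × 79 / (72 × 2.09) × 0.85 = 4977.0 / 150.48 × 0.85 ≈ 28.1 mL/min
Patient 2: SCr = 123 / 88.4 = 1.391 mg/dL
Patient 2: CrCl = (140 − 83) × 112.1 / (72 × 1.391) = 6389.7 / 100.15 ≈ 63.8 mL/min
|28.1 − 63.8| = 35.7 mL/min

36 mL/min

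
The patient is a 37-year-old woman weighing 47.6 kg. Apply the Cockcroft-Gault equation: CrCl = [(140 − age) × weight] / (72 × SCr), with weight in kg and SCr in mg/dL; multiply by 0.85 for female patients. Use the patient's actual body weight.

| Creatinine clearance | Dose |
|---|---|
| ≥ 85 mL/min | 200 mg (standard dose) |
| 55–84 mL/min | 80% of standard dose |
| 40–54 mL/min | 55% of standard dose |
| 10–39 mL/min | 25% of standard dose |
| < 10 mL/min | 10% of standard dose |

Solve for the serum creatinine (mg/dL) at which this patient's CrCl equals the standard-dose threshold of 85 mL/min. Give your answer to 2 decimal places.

Standard dose requires CrCl ≥ 85 mL/min.
Set (140 − 37) × 47.6 × 0.85 / (72 × SCr) = 85
SCr = (140 − 37) × 47.6 × 0.85 / (72 × 85) = 0.681 mg/dL

0.68 mg/dL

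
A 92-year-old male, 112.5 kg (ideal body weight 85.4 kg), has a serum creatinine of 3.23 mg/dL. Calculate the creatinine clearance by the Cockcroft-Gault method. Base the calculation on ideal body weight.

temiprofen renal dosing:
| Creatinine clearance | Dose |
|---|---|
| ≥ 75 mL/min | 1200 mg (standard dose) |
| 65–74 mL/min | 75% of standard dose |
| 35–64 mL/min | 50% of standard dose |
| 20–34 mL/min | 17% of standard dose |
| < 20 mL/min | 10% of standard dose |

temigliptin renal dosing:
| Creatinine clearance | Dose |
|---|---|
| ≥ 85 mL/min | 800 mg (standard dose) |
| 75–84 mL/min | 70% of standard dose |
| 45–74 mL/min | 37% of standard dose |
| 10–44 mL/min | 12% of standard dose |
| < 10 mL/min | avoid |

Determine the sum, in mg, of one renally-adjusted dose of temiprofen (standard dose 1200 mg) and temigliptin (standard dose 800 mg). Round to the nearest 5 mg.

215 mg

CrCl = (140 − 92) × 85.4 / (72 × 3.23) = 4099.2 / 232.56 ≈ 17.6 mL/min
CrCl ≈ 18 mL/min.
temiprofen: < 20 mL/min → 10% of 1200 mg = 120 mg.
temigliptin: 10–44 mL/min → 12% of 800 mg = 96 mg.
Total = 120 + 96 = 216 mg.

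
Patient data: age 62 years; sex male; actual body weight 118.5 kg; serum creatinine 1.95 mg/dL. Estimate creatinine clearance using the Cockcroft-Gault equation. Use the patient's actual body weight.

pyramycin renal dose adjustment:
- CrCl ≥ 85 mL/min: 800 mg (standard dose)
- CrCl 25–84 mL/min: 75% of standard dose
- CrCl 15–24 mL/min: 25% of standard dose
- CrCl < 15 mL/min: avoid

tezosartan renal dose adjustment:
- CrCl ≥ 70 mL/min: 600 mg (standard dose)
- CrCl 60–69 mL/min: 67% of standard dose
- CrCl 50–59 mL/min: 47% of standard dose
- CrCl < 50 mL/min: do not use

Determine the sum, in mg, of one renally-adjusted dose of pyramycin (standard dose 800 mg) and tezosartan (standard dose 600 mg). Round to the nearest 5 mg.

1000 mg

CrCl = (140 − 62) × 118.5 / (72 × 1.95) = 9243.0 / 140.40 ≈ 65.8 mL/min
CrCl ≈ 66 mL/min.
pyramycin: 25–84 mL/min → 75% of 800 mg = 600 mg.
tezosartan: 60–69 mL/min → 67% of 600 mg = 402 mg.
Total = 600 + 402 = 1002 mg.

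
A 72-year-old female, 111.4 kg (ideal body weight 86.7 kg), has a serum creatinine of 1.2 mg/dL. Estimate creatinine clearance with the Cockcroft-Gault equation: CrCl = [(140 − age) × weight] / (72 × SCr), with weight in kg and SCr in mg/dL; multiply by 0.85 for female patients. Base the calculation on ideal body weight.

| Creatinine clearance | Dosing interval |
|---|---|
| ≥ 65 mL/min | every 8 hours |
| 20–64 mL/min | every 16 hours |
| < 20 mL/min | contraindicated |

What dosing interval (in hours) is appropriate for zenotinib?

every 16 hours

CrCl = (140 − 72) × 86.7 / (72 × 1.2) × 0.85 = 5895.6 / 86.40 × 0.85 ≈ 58.0 mL/min
CrCl ≈ 58 mL/min → bracket 20–64 mL/min → every 16 hours.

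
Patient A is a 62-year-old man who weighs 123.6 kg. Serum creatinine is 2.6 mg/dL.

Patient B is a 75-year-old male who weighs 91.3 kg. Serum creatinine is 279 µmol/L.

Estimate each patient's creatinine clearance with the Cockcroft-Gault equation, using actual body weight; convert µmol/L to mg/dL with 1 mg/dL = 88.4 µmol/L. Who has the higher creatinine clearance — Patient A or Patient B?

Patient A: CrCl = (140 − 62) × 123.6 / (72 × 2.6) = 9640.8 / 187.20 ≈ 51.5 mL/min
Patient B: SCr = 279 / 88.4 = 3.156 mg/dL
Patient B: CrCl = (140 − 75) × 91.3 / (72 × 3.156) = 5934.5 / 227.23 ≈ 26.1 mL/min
51.5 vs 26.1 mL/min → Patient A is higher.

Patient A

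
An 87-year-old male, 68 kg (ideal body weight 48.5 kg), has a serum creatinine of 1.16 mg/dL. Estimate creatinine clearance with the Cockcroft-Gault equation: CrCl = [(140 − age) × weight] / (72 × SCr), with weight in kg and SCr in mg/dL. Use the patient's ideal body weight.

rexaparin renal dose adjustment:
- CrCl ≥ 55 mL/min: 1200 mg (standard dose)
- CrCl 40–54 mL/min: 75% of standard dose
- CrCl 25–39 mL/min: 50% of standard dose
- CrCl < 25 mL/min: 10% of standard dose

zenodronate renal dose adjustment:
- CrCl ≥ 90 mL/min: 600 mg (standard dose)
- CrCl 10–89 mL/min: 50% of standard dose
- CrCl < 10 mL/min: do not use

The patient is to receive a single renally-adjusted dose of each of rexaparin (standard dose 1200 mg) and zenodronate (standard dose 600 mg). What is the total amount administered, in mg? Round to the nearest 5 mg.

CrCl = (140 − 87) × 48.5 / (72 × 1.16) = 2570.5 / 83.52 ≈ 30.8 mL/min
CrCl ≈ 31 mL/min.
rexaparin: 25–39 mL/min → 50% of 1200 mg = 600 mg.
zenodronate: 10–89 mL/min → 50% of 600 mg = 300 mg.
Total = 600 + 300 = 900 mg.

900 mg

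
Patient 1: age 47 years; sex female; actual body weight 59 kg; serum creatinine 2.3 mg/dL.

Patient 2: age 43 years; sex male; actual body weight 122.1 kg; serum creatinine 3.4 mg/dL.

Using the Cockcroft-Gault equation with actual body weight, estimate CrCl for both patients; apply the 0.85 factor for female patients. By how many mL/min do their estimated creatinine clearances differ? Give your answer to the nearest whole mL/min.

20 mL/min

Patient 1: CrCl = (140 − 47) × 59 / (72 × 2.3) × 0.85 = 5487.0 / 165.60 × 0.85 ≈ 28.2 mL/min
Patient 2: CrCl = (140 − 43) × 122.1 / (72 × 3.4) = 11843.7 / 244.80 ≈ 48.4 mL/min
|28.2 − 48.4| = 20.2 mL/min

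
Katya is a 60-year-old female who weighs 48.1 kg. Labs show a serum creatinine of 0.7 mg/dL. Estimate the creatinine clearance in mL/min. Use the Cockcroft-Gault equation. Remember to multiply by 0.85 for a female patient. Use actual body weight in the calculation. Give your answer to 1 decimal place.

CrCl = (140 − 60) × 48.1 / (72 × 0.7) × 0.85 = 3848.0 / 50.40 × 0.85 ≈ 64.9 mL/min

64.9 mL/min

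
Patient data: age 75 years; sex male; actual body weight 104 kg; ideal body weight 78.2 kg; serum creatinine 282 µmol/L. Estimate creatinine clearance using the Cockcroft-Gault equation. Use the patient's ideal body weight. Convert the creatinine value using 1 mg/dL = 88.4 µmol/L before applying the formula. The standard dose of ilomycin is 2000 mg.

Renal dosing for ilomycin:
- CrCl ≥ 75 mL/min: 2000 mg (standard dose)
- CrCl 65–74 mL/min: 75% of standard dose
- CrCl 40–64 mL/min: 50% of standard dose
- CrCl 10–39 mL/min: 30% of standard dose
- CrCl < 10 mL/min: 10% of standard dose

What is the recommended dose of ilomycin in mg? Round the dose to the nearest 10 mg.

SCr = 282 / 88.4 = 3.19 mg/dL
CrCl = (140 − 75) × 78.2 / (72 × 3.19) = 5083.0 / 229.68 ≈ 22.1 mL/min
CrCl ≈ 22 mL/min → bracket 10–39 mL/min.
30% of 2000 mg = 600 mg

600 mg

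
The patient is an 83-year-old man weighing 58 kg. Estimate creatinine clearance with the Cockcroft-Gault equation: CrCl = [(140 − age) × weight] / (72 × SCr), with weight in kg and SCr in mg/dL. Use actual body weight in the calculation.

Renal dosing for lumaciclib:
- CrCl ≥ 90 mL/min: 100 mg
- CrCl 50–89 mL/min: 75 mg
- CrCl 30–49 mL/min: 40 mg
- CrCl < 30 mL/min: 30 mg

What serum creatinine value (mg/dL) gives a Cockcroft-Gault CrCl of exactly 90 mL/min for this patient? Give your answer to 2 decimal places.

0.51 mg/dL

Standard dose requires CrCl ≥ 90 mL/min.
Set (140 − 83) × 58 / (72 × SCr) = 90
SCr = (140 − 83) × 58 / (72 × 90) = 0.510 mg/dL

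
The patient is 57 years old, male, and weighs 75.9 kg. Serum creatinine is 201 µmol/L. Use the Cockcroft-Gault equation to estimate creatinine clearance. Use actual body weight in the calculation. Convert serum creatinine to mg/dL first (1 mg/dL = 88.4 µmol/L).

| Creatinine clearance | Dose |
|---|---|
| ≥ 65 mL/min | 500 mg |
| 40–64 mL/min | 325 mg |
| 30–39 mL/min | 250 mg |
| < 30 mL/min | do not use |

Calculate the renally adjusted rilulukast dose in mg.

SCr = 201 / 88.4 = 2.274 mg/dL
CrCl = (140 − 57) × 75.9 / (72 × 2.274) = 6299.7 / 163.73 ≈ 38.5 mL/min
CrCl ≈ 38 mL/min → bracket 30–39 mL/min.
Dose for this bracket: 250 mg.

250 mg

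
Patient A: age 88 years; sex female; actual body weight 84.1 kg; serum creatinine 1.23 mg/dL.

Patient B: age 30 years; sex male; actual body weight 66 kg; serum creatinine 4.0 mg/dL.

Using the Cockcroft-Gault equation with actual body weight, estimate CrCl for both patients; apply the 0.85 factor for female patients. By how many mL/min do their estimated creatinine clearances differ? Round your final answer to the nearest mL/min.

17 mL/min

Patient A: CrCl = (140 − 88) × 84.1 / (72 × 1.23) × 0.85 = 4373.2 / 88.56 × 0.85 ≈ 42.0 mL/min
Patient B: CrCl = (140 − 30) × 66 / (72 × 4) = 7260.0 / 288.00 ≈ 25.2 mL/min
|42.0 − 25.2| = 16.8 mL/min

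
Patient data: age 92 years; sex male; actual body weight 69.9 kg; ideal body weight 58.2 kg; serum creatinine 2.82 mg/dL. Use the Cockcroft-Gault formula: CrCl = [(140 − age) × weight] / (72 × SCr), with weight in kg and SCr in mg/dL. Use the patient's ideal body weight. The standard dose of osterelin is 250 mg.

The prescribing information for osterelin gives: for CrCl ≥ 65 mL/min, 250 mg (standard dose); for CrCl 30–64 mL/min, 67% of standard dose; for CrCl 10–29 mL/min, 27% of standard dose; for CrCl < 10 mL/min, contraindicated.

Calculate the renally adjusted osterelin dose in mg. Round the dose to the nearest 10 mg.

CrCl = (140 − 92) × 58.2 / (72 × 2.82) = 2793.6 / 203.04 ≈ 13.8 mL/min
CrCl ≈ 14 mL/min → bracket 10–29 mL/min.
27% of 250 mg = 67.5 mg → 70 mg

70 mg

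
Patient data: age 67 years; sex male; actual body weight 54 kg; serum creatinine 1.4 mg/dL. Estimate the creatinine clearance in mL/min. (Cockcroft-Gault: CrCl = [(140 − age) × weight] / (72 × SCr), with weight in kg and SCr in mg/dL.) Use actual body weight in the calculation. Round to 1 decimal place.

CrCl = (140 − 67) × 54 / (72 × 1.4) = 3942.0 / 100.80 ≈ 39.1 mL/min

39.1 mL/min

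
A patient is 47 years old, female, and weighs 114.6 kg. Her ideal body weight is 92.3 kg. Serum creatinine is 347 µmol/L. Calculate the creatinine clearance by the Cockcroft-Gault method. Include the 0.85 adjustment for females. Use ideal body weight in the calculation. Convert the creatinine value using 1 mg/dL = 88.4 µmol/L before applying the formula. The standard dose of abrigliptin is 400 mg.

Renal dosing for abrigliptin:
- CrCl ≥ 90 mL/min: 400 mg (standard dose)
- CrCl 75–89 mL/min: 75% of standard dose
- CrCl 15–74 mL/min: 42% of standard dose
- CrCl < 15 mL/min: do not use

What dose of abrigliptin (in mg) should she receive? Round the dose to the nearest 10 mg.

170 mg

SCr = 347 / 88.4 = 3.925 mg/dL
CrCl = (140 − 47) × 92.3 / (72 × 3.925) × 0.85 = 8583.9 / 282.60 × 0.85 ≈ 25.8 mL/min
CrCl ≈ 26 mL/min → bracket 15–74 mL/min.
42% of 400 mg = 168 mg → 170 mg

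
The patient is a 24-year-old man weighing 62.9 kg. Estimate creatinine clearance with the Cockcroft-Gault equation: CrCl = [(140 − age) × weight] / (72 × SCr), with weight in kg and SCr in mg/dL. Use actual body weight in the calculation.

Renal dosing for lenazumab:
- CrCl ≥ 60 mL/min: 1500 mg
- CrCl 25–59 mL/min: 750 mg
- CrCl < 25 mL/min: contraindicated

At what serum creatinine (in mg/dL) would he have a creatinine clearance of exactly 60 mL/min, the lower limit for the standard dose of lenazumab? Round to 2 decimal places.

1.69 mg/dL

Standard dose requires CrCl ≥ 60 mL/min.
Set (140 − 24) × 62.9 / (72 × SCr) = 60
SCr = (140 − 24) × 62.9 / (72 × 60) = 1.689 mg/dL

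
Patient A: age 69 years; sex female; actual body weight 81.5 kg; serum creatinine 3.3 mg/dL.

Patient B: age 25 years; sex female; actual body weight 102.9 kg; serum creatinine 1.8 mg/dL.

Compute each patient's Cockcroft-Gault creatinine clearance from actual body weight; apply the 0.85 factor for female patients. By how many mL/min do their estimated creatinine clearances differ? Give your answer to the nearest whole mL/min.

57 mL/min

Patient A: CrCl = (140 − 69) × 81.5 / (72 × 3.3) × 0.85 = 5786.5 / 237.60 × 0.85 ≈ 20.7 mL/min
Patient B: CrCl = (140 − 25) × 102.9 / (72 × 1.8) × 0.85 = 11833.5 / 129.60 × 0.85 ≈ 77.6 mL/min
|20.7 − 77.6| = 56.9 mL/min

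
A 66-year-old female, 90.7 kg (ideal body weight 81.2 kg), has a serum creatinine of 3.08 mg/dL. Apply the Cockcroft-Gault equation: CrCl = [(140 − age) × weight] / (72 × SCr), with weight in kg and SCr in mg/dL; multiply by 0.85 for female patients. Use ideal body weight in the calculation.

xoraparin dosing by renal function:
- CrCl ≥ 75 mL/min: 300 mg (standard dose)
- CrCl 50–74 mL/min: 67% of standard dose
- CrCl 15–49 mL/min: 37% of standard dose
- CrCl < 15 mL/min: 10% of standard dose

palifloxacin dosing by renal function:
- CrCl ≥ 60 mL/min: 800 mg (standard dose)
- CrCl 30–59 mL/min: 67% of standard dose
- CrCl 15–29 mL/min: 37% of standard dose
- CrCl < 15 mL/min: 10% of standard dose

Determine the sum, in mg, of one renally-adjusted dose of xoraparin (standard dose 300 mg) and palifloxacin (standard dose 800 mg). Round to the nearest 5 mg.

CrCl = (140 − 66) × 81.2 / (72 × 3.08) × 0.85 = 6008.8 / 221.76 × 0.85 ≈ 23.0 mL/min
CrCl ≈ 23 mL/min.
xoraparin: 15–49 mL/min → 37% of 300 mg = 111 mg.
palifloxacin: 15–29 mL/min → 37% of 800 mg = 296 mg.
Total = 111 + 296 = 407 mg.

405 mg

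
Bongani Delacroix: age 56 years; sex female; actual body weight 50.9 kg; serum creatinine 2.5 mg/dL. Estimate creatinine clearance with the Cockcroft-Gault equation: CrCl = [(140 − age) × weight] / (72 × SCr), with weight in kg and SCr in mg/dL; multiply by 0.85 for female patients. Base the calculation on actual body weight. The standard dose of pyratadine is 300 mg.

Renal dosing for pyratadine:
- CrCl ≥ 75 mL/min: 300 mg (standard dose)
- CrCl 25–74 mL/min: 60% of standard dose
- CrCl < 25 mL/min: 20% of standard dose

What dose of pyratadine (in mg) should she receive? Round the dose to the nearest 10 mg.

60 mg

CrCl = (140 − 56) × 50.9 / (72 × 2.5) × 0.85 = 4275.6 / 180.00 × 0.85 ≈ 20.2 mL/min
CrCl ≈ 20 mL/min → bracket < 25 mL/min.
20% of 300 mg = 60 mg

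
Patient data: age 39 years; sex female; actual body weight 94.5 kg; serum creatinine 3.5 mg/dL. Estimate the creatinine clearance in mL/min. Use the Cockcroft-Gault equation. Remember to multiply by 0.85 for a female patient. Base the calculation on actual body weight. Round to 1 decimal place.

CrCl = (140 − 39) × 94.5 / (72 × 3.5) × 0.85 = 9544.5 / 252.00 × 0.85 ≈ 32.2 mL/min

32.2 mL/min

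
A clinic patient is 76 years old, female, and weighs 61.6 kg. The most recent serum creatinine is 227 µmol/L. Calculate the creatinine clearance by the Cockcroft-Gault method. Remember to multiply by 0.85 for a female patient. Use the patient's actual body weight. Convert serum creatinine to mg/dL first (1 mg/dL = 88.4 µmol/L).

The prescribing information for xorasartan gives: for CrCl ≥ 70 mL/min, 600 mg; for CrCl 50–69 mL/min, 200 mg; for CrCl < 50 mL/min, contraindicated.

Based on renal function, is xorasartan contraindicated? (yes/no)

yes

SCr = 227 / 88.4 = 2.568 mg/dL
CrCl = (140 − 76) × 61.6 / (72 × 2.568) × 0.85 = 3942.4 / 184.90 × 0.85 ≈ 18.1 mL/min
CrCl ≈ 18 mL/min, which is < 50 mL/min.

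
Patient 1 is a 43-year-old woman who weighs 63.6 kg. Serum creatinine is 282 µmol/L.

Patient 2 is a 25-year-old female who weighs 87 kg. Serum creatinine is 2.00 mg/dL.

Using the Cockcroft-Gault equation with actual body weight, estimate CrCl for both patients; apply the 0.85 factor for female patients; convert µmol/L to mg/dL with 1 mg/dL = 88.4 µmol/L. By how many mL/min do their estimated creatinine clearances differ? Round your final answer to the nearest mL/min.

36 mL/min

Patient 1: SCr = 282 / 88.4 = 3.19 mg/dL
Patient 1: CrCl = (140 − 43) × 63.6 / (72 × 3.19) × 0.85 = 6169.2 / 229.68 × 0.85 ≈ 22.8 mL/min
Patient 2: CrCl = (140 − 25) × 87 / (72 × 2) × 0.85 = 10005.0 / 144.00 × 0.85 ≈ 59.1 mL/min
|22.8 − 59.1| = 36.3 mL/min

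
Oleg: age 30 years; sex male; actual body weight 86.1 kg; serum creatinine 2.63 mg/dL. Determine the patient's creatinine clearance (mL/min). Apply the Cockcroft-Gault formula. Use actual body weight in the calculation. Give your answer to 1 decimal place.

CrCl = (140 − 30) × 86.1 / (72 × 2.63) = 9471.0 / 189.36 ≈ 50.0 mL/min

50.0 mL/min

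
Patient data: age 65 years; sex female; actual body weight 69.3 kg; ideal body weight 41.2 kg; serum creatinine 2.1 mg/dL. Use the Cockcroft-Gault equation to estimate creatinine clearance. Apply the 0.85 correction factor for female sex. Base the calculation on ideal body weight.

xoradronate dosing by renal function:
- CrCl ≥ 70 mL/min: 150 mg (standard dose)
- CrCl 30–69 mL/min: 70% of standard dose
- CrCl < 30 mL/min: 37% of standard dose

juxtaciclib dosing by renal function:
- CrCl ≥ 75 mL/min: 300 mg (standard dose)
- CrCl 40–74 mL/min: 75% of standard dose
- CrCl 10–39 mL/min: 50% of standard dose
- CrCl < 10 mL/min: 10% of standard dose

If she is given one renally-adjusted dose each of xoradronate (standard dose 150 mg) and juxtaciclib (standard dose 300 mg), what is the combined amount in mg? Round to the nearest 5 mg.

CrCl = (140 − 65) × 41.2 / (72 × 2.1) × 0.85 = 3090.0 / 151.20 × 0.85 ≈ 17.4 mL/min
CrCl ≈ 17 mL/min.
xoradronate: < 30 mL/min → 37% of 150 mg = 55.5 mg.
juxtaciclib: 10–39 mL/min → 50% of 300 mg = 150 mg.
Total = 55.5 + 150 = 205.5 mg.

205 mg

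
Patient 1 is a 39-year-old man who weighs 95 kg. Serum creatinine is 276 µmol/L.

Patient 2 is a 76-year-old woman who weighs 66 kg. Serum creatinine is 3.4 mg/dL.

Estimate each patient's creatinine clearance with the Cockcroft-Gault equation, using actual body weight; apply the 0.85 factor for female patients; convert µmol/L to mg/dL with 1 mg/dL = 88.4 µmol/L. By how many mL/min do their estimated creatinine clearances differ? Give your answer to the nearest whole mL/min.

28 mL/min

Patient 1: SCr = 276 / 88.4 = 3.122 mg/dL
Patient 1: CrCl = (140 − 39) × 95 / (72 × 3.122) = 9595.0 / 224.78 ≈ 42.7 mL/min
Patient 2: CrCl = (140 − 76) × 66 / (72 × 3.4) × 0.85 = 4224.0 / 244.80 × 0.85 ≈ 14.7 mL/min
|42.7 − 14.7| = 28.0 mL/min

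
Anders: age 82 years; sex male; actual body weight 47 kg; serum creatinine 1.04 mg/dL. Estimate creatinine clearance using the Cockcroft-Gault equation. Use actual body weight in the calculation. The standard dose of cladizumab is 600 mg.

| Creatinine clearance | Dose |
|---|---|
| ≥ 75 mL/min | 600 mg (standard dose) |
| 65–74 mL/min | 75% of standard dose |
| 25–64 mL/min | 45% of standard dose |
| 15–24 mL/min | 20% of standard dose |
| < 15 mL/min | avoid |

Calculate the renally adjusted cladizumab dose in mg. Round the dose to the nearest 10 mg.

CrCl = (140 − 82) × 47 / (72 × 1.04) = 2726.0 / 74.88 ≈ 36.4 mL/min
CrCl ≈ 36 mL/min → bracket 25–64 mL/min.
45% of 600 mg = 270 mg

270 mg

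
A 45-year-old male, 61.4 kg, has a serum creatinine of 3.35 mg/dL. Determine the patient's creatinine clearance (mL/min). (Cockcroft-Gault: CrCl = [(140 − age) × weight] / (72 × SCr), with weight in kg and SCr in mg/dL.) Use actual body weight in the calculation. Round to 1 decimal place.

CrCl = (140 − 45) × 61.4 / (72 × 3.35) = 5833.0 / 241.20 ≈ 24.2 mL/min

24.2 mL/min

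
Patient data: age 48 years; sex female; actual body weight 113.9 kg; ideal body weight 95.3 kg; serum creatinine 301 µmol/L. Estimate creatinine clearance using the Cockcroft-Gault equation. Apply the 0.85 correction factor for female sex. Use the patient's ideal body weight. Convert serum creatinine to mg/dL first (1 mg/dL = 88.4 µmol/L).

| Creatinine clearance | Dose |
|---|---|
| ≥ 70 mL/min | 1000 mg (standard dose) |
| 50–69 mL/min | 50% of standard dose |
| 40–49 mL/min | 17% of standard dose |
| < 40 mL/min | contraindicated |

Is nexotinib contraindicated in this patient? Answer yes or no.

SCr = 301 / 88.4 = 3.405 mg/dL
CrCl = (140 − 48) × 95.3 / (72 × 3.405) × 0.85 = 8767.6 / 245.16 × 0.85 ≈ 30.4 mL/min
CrCl ≈ 30 mL/min, which is < 40 mL/min.

yes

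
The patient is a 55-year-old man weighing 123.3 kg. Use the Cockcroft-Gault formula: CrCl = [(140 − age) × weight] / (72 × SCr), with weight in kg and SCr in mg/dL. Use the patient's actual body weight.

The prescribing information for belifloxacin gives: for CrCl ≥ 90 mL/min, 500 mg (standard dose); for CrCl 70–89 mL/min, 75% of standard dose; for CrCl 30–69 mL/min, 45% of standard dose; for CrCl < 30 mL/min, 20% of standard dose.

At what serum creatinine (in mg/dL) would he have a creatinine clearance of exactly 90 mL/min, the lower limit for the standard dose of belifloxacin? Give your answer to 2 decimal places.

Standard dose requires CrCl ≥ 90 mL/min.
Set (140 − 55) × 123.3 / (72 × SCr) = 90
SCr = (140 − 55) × 123.3 / (72 × 90) = 1.617 mg/dL

1.62 mg/dL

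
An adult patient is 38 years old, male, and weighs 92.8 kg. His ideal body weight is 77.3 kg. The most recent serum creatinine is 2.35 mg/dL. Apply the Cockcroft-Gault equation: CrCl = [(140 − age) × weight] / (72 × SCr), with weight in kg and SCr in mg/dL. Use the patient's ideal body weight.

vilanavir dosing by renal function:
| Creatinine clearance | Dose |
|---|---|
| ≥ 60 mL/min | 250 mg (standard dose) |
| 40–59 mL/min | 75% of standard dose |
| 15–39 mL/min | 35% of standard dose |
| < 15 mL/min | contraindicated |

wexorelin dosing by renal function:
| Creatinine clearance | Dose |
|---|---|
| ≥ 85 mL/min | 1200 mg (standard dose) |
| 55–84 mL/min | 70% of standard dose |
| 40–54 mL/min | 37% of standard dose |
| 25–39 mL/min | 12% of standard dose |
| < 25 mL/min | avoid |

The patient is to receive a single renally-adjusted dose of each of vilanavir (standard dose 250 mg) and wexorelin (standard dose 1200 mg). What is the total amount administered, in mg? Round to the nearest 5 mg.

CrCl = (140 − 38) × 77.3 / (72 × 2.35) = 7884.6 / 169.20 ≈ 46.6 mL/min
CrCl ≈ 47 mL/min.
vilanavir: 40–59 mL/min → 75% of 250 mg = 187.5 mg.
wexorelin: 40–54 mL/min → 37% of 1200 mg = 444 mg.
Total = 187.5 + 444 = 631.5 mg.

630 mg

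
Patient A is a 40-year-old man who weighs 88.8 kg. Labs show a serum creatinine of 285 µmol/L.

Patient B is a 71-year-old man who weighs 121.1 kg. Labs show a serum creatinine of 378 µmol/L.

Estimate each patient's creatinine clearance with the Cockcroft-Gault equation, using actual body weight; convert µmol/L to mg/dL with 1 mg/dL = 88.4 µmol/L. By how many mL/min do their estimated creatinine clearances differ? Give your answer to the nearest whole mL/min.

Patient A: SCr = 285 / 88.4 = 3.224 mg/dL
Patient A: CrCl = (140 − 40) × 88.8 / (72 × 3.224) = 8880.0 / 232.13 ≈ 38.3 mL/min
Patient B: SCr = 378 / 88.4 = 4.276 mg/dL
Patient B: CrCl = (140 − 71) × 121.1 / (72 × 4.276) = 8355.9 / 307.87 ≈ 27.1 mL/min
|38.3 − 27.1| = 11.2 mL/min

11 mL/min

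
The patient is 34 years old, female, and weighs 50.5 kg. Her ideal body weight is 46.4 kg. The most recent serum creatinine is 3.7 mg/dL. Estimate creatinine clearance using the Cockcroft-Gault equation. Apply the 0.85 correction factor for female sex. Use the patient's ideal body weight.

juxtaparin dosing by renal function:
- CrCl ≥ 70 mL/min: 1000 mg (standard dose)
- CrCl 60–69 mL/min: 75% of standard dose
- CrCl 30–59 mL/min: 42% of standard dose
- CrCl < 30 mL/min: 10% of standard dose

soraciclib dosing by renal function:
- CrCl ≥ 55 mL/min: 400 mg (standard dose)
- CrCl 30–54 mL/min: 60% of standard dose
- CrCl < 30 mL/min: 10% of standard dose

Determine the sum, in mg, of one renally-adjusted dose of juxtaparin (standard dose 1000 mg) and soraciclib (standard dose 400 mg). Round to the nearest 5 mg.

CrCl = (140 − 34) × 46.4 / (72 × 3.7) × 0.85 = 4918.4 / 266.40 × 0.85 ≈ 15.7 mL/min
CrCl ≈ 16 mL/min.
juxtaparin: < 30 mL/min → 10% of 1000 mg = 100 mg.
soraciclib: < 30 mL/min → 10% of 400 mg = 40 mg.
Total = 100 + 40 = 140 mg.

140 mg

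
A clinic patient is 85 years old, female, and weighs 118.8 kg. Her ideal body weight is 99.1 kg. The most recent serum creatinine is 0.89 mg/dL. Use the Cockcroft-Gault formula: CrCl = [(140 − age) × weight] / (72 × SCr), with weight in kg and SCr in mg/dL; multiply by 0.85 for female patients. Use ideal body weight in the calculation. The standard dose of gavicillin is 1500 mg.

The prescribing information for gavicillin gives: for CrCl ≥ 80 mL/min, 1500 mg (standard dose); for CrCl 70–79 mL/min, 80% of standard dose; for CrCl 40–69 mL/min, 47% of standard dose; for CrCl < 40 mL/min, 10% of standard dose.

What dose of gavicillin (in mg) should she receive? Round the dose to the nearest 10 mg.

1200 mg

CrCl = (140 − 85) × 99.1 / (72 × 0.89) × 0.85 = 5450.5 / 64.08 × 0.85 ≈ 72.3 mL/min
CrCl ≈ 72 mL/min → bracket 70–79 mL/min.
80% of 1500 mg = 1200 mg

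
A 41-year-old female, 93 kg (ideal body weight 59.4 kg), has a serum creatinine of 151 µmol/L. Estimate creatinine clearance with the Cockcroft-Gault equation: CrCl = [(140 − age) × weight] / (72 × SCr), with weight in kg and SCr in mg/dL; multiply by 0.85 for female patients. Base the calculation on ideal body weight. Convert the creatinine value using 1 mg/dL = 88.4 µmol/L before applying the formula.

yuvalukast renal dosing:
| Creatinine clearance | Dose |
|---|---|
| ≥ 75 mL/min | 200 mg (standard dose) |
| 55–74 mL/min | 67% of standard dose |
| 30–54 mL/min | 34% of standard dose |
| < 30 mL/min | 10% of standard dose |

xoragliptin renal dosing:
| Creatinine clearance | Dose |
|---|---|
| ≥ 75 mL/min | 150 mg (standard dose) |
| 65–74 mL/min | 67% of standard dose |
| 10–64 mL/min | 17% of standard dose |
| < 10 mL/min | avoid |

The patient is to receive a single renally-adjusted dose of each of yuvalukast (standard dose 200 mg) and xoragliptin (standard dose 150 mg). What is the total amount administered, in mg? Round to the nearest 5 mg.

SCr = 151 / 88.4 = 1.708 mg/dL
CrCl = (140 − 41) × 59.4 / (72 × 1.708) × 0.85 = 5880.6 / 122.98 × 0.85 ≈ 40.6 mL/min
CrCl ≈ 41 mL/min.
yuvalukast: 30–54 mL/min → 34% of 200 mg = 68 mg.
xoragliptin: 10–64 mL/min → 17% of 150 mg = 25.5 mg.
Total = 68 + 25.5 = 93.5 mg.

95 mg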